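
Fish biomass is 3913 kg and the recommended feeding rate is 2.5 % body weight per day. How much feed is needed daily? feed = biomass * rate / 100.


Feeding rate fraction = 2.5% / 100 = 0.025
Daily feed = 3913 kg * 0.025 = 97.825 kg/day

97.825 kg/day


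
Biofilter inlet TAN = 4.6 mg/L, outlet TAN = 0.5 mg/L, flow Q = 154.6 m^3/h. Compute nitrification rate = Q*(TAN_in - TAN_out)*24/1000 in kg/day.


Concentration drop: TAN_in - TAN_out = 4.6 - 0.5 = 4.1 mg/L
Hourly TAN removed = Q * dTAN = 154.6 m^3/h * 4.1 mg/L = 633.86 g/h  (m^3/h * mg/L = g/h)
Daily TAN removed = 633.86 * 24 = 15212.64 g/day
Convert to kg/day: 15212.64 / 1000 = 15.21264 kg/day

15.21264 kg/day


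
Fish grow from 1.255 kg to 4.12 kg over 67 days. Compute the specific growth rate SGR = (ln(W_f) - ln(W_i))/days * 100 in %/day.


ln(W_f) = ln(4.12) = 1.4158532
ln(W_i) = ln(1.255) = 0.22713557
ln(W_f) - ln(W_i) = 1.4158532 - 0.22713557 = 1.1887176
SGR = 1.1887176 / 67 * 100 = 1.77421 %/day

1.77421 %/day


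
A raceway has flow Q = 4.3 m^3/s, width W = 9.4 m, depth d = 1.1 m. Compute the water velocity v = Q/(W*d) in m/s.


Cross-sectional area = W * d = 9.4 * 1.1 = 10.34 m^2
Velocity = Q / A = 4.3 / 10.34 = 0.415861 m/s

0.415861 m/s


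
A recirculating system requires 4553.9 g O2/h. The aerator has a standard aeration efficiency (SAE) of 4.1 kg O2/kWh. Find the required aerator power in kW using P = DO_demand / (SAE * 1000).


SAE in g O2/kWh = 4.1 * 1000 = 4100 g/kWh
P = DO_demand / SAE_g = 4553.9 / 4100 = 1.11071 kW

1.11071 kW


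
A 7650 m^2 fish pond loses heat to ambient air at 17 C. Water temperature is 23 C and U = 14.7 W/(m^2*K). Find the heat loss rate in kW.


Temperature difference dT = 23 - 17 = 6 K
Heat loss (W) = U * A * dT = 14.7 * 7650 * 6 = 674730 W
Convert to kW: 674730 / 1000 = 674.73 kW

674.73 kW


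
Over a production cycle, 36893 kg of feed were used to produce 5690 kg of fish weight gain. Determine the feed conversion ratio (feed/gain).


FCR = feed consumed / weight gained
FCR = 36893 kg / 5690 kg = 6.48383

6.48383


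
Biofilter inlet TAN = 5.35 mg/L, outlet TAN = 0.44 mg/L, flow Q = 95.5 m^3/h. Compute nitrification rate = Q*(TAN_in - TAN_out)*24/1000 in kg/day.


Concentration drop: TAN_in - TAN_out = 5.35 - 0.44 = 4.91 mg/L
Hourly TAN removed = Q * dTAN = 95.5 m^3/h * 4.91 mg/L = 468.905 g/h  (m^3/h * mg/L = g/h)
Daily TAN removed = 468.905 * 24 = 11253.72 g/day
Convert to kg/day: 11253.72 / 1000 = 11.25372 kg/day

11.25372 kg/day


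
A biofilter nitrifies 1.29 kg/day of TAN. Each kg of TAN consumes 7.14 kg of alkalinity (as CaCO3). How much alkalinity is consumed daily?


Alkalinity factor: 7.14 kg CaCO3 consumed per kg TAN nitrified
alk = 1.29 kg TAN * 7.14 = 9.2106 kg CaCO3/day

9.2106 kg CaCO3/day


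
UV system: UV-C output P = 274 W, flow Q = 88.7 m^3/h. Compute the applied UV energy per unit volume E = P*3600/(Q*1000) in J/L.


Energy delivered per hour = 274 W * 3600 s = 986400 J/h
Volume treated per hour = 88.7 m^3/h * 1000 = 88700 L/h
dose = 986400 / 88700 = 11.1206 J/L

11.1206 J/L


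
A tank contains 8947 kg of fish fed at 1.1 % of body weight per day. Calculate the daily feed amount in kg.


Feeding rate fraction = 1.1% / 100 = 0.011
Daily feed = 8947 kg * 0.011 = 98.417 kg/day

98.417 kg/day


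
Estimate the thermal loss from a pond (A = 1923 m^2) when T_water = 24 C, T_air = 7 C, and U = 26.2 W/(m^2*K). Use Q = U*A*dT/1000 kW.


Temperature difference dT = 24 - 7 = 17 K
Heat loss (W) = U * A * dT = 26.2 * 1923 * 17 = 856504.2 W
Convert to kW: 856504.2 / 1000 = 856.5042 kW

856.5042 kW


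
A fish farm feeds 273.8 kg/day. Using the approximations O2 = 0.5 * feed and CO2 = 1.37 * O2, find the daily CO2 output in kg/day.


O2 = 273.8 * 0.5 = 136.9
CO2 = 136.9 * 1.37 = 187.553

187.553 kg/day


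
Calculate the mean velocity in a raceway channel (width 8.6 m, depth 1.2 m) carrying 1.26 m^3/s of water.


Cross-sectional area = W * d = 8.6 * 1.2 = 10.32 m^2
Velocity = Q / A = 1.26 / 10.32 = 0.122093 m/s

0.122093 m/s


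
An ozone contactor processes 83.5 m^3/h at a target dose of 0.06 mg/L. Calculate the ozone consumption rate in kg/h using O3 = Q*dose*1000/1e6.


O3 demand (mg/h) = Q * dose * 1000 = 83.5 * 0.06 * 1000 = 5010 mg/h
Convert mg to kg: 5010 / 1e6 = 0.00501 kg/h

0.00501 kg/h


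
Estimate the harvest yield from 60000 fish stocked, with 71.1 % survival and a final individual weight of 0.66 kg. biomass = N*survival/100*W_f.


Survivors = 60000 * 71.1/100 = 42660 fish
Harvest biomass = survivors * W_f = 42660 * 0.66 = 28155.6 kg

28155.6 kg


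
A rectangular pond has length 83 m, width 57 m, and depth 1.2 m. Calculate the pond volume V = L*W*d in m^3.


Base area = L * W = 83 * 57 = 4731 m^2
Volume = area * depth = 4731 * 1.2 = 5677.2 m^3

5677.2 m^3


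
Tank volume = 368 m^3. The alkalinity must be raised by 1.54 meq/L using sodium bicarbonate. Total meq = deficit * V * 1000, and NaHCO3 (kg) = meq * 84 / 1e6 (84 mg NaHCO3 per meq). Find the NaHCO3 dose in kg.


Tank volume in L = 368 m^3 * 1000 = 368000 L
Total meq required = 1.54 meq/L * 368000 L = 566720 meq
NaHCO3 mass = 566720 meq * 84 mg/meq / 1e6 = 47.6045 kg

47.6045 kg


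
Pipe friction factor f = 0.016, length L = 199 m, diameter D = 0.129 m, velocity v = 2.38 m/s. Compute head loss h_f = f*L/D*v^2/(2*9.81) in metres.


v^2 = 2.38^2 = 5.6644 m^2/s^2
L/D = 199/0.129 = 1542.6357
h_f = f*(L/D)*v^2/(2g) = 0.016 * 1542.6357 * 5.6644 / 19.62 = 7.12588 m

7.12588 m


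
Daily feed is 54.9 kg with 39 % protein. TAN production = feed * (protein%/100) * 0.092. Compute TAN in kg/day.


Protein in feed = 54.9 * 39/100 = 21.411 kg/day
TAN = protein * 0.092 = 21.411 * 0.092 = 1.969812 kg/day

1.969812 kg/day


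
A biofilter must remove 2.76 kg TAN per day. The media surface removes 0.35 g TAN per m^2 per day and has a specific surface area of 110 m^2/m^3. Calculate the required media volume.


A = 2.76*1000 / 0.35 = 7885.7143 m^2
V = 7885.7143 / 110 = 71.6883

71.6883 m^3


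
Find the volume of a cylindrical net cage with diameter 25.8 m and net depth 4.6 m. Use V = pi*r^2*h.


r = d/2 = 25.8/2 = 12.9 m
Base area = pi*r^2 = pi*12.9^2 = 522.79243 m^2
Volume = 522.79243 * 4.6 = 2404.85 m^3

2404.85 m^3


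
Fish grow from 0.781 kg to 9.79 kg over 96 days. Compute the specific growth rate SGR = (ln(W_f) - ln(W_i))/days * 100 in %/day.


ln(W_f) = ln(9.79) = 2.2813615
ln(W_i) = ln(0.781) = -0.24718013
ln(W_f) - ln(W_i) = 2.2813615 - -0.24718013 = 2.5285416
SGR = 2.5285416 / 96 * 100 = 2.6339 %/day

2.6339 %/day


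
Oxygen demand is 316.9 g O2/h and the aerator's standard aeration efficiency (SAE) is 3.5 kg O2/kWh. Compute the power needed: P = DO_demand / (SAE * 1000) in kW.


SAE in g O2/kWh = 3.5 * 1000 = 3500 g/kWh
P = DO_demand / SAE_g = 316.9 / 3500 = 0.0905429 kW

0.0905429 kW


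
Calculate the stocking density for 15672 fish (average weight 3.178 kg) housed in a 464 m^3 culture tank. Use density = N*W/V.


Total biomass = 15672 fish * 3.178 kg = 49805.616 kg
Density = total biomass / volume = 49805.616 / 464 = 107.34 kg/m^3

107.34 kg/m^3


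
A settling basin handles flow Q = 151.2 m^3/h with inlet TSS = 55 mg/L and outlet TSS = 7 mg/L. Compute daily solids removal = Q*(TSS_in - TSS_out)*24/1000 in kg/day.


Concentration drop: TSS_in - TSS_out = 55 - 7 = 48 mg/L
Hourly solids removed = Q * dTSS = 151.2 m^3/h * 48 mg/L = 7257.6 g/h  (m^3/h * mg/L = g/h)
Daily solids removed = 7257.6 * 24 = 174182.4 g/day
Convert g to kg: 174182.4 / 1000 = 174.1824 kg/day

174.1824 kg/day


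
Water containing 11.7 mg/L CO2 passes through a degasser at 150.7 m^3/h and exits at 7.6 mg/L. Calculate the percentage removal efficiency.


CO2_out / CO2_in = 7.6 / 11.7 = 0.64957265
Fraction remaining = 0.64957265
efficiency = (1 - 0.64957265) * 100 = 35.0427 %

35.0427 %


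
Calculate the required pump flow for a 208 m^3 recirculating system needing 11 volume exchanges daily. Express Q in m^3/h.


Daily recirculation volume = 208 m^3 * 11 = 2288 m^3/day
Flow rate Q = daily volume / 24 h = 2288 / 24 = 95.3333 m^3/h

95.3333 m^3/h


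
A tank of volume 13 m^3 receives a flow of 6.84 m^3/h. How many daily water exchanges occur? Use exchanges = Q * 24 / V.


Daily flow volume = 6.84 m^3/h * 24 h = 164.16 m^3/day
Exchanges = daily flow / tank volume = 164.16 / 13 = 12.6277 exchanges/day

12.6277 exchanges/day


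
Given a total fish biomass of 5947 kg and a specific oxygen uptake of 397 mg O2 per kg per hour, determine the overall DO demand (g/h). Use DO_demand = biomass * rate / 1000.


Total O2 consumption (mg/h) = 5947 kg * 397 mg/(kg*h) = 2360959 mg/h
Convert to g/h: 2360959 / 1000 = 2360.959 g/h

2360.959 g/h


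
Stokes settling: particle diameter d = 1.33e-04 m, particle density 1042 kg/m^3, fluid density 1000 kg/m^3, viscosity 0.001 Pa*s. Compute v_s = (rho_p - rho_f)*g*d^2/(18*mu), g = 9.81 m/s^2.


Density difference: rho_p - rho_f = 1042 - 1000 = 42 kg/m^3
d^2 = (1.33e-04)^2 = 1.7689e-08 m^2
Numerator = (rho_p - rho_f) * g * d^2 = 42 * 9.81 * 1.7689e-08 = 7.2882218e-06
Denominator = 18 * mu = 18 * 0.001 = 0.018
v_s = 7.2882218e-06 / 0.018 = 4.04901e-04 m/s
Check: Re = rho_f * v_s * d / mu = 1000 * 4.04901e-04 * 1.33e-04 / 0.001 = 0.0539 < 1, so Stokes' law applies.

4.04901e-04 m/s


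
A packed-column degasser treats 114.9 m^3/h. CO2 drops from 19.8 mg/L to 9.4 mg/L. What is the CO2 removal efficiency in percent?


CO2_out / CO2_in = 9.4 / 19.8 = 0.47474747
Fraction remaining = 0.47474747
efficiency = (1 - 0.47474747) * 100 = 52.5253 %

52.5253 %


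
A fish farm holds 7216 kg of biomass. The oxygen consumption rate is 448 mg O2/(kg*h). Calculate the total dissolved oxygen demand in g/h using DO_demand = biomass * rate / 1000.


Total O2 consumption (mg/h) = 7216 kg * 448 mg/(kg*h) = 3232768 mg/h
Convert to g/h: 3232768 / 1000 = 3232.768 g/h

3232.768 g/h


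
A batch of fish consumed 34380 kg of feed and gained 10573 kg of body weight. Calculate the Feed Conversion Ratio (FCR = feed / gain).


FCR = feed consumed / weight gained
FCR = 34380 kg / 10573 kg = 3.25168

3.25168


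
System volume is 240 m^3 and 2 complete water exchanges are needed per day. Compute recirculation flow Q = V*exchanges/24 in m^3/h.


Daily recirculation volume = 240 m^3 * 2 = 480 m^3/day
Flow rate Q = daily volume / 24 h = 480 / 24 = 20 m^3/h

20 m^3/h


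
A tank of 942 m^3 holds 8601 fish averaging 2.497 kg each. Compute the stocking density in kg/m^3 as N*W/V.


Total biomass = 8601 fish * 2.497 kg = 21476.697 kg
Density = total biomass / volume = 21476.697 / 942 = 22.799 kg/m^3

22.799 kg/m^3


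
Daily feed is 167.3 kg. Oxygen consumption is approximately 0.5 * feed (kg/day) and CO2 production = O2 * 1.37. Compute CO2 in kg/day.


O2 = 167.3 * 0.5 = 83.65
CO2 = 83.65 * 1.37 = 114.6005

114.6005 kg/day


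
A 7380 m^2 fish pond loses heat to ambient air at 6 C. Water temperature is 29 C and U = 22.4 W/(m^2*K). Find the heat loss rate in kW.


Temperature difference dT = 29 - 6 = 23 K
Heat loss (W) = U * A * dT = 22.4 * 7380 * 23 = 3802176 W
Convert to kW: 3802176 / 1000 = 3802.176 kW

3802.176 kW


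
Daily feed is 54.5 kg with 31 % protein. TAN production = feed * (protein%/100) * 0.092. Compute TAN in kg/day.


Protein in feed = 54.5 * 31/100 = 16.895 kg/day
TAN = protein * 0.092 = 16.895 * 0.092 = 1.55434 kg/day

1.55434 kg/day


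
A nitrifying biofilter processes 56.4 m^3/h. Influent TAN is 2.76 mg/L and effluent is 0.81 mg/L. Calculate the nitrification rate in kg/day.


Concentration drop: TAN_in - TAN_out = 2.76 - 0.81 = 1.95 mg/L
Hourly TAN removed = Q * dTAN = 56.4 m^3/h * 1.95 mg/L = 109.98 g/h  (m^3/h * mg/L = g/h)
Daily TAN removed = 109.98 * 24 = 2639.52 g/day
Convert to kg/day: 2639.52 / 1000 = 2.63952 kg/day

2.63952 kg/day


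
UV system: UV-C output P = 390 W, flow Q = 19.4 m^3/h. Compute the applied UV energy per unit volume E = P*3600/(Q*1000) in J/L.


Energy delivered per hour = 390 W * 3600 s = 1404000 J/h
Volume treated per hour = 19.4 m^3/h * 1000 = 19400 L/h
dose = 1404000 / 19400 = 72.3711 J/L

72.3711 J/L


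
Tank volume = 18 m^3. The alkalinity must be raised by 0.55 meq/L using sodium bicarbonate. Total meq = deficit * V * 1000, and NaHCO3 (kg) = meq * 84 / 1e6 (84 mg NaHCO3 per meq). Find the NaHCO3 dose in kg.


Tank volume in L = 18 m^3 * 1000 = 18000 L
Total meq required = 0.55 meq/L * 18000 L = 9900 meq
NaHCO3 mass = 9900 meq * 84 mg/meq / 1e6 = 0.8316 kg

0.8316 kg


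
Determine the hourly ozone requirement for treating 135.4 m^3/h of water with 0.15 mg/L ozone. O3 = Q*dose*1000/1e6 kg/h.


O3 demand (mg/h) = Q * dose * 1000 = 135.4 * 0.15 * 1000 = 20310 mg/h
Convert mg to kg: 20310 / 1e6 = 0.02031 kg/h

0.02031 kg/h


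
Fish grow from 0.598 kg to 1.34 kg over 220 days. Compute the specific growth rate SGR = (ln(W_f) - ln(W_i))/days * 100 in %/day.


ln(W_f) = ln(1.34) = 0.29266961
ln(W_i) = ln(0.598) = -0.51416453
ln(W_f) - ln(W_i) = 0.29266961 - -0.51416453 = 0.80683414
SGR = 0.80683414 / 220 * 100 = 0.366743 %/day

0.366743 %/day


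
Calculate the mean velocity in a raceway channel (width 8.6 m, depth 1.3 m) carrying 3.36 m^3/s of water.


Cross-sectional area = W * d = 8.6 * 1.3 = 11.18 m^2
Velocity = Q / A = 3.36 / 11.18 = 0.300537 m/s

0.300537 m/s


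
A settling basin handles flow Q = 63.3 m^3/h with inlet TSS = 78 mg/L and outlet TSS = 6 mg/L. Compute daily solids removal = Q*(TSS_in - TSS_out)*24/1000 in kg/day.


Concentration drop: TSS_in - TSS_out = 78 - 6 = 72 mg/L
Hourly solids removed = Q * dTSS = 63.3 m^3/h * 72 mg/L = 4557.6 g/h  (m^3/h * mg/L = g/h)
Daily solids removed = 4557.6 * 24 = 109382.4 g/day
Convert g to kg: 109382.4 / 1000 = 109.3824 kg/day

109.3824 kg/day


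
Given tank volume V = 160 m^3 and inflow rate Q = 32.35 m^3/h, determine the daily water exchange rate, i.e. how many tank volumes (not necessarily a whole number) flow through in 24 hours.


Daily flow volume = 32.35 m^3/h * 24 h = 776.4 m^3/day
Exchanges = daily flow / tank volume = 776.4 / 160 = 4.8525 exchanges/day

4.8525 exchanges/day


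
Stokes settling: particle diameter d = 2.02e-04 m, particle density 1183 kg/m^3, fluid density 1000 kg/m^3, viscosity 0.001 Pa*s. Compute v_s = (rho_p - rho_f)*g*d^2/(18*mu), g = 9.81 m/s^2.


Density difference: rho_p - rho_f = 1183 - 1000 = 183 kg/m^3
d^2 = (2.02e-04)^2 = 4.0804e-08 m^2
Numerator = (rho_p - rho_f) * g * d^2 = 183 * 9.81 * 4.0804e-08 = 7.3252565e-05
Denominator = 18 * mu = 18 * 0.001 = 0.018
v_s = 7.3252565e-05 / 0.018 = 0.00406959 m/s
Check: Re = rho_f * v_s * d / mu = 1000 * 0.00406959 * 2.02e-04 / 0.001 = 0.822 < 1, so Stokes' law applies.

0.00406959 m/s


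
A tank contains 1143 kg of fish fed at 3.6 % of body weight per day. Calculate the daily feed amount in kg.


Feeding rate fraction = 3.6% / 100 = 0.036
Daily feed = 1143 kg * 0.036 = 41.148 kg/day

41.148 kg/day


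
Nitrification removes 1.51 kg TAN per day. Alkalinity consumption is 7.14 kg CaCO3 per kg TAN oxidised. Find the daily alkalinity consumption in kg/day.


Alkalinity factor: 7.14 kg CaCO3 consumed per kg TAN nitrified
alk = 1.51 kg TAN * 7.14 = 10.7814 kg CaCO3/day

10.7814 kg CaCO3/day


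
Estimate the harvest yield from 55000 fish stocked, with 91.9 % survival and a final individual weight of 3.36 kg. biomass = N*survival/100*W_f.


Survivors = 55000 * 91.9/100 = 50545 fish
Harvest biomass = survivors * W_f = 50545 * 3.36 = 169831.2 kg

169831.2 kg


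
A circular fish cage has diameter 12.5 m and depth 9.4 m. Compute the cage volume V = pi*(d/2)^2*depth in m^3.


r = d/2 = 12.5/2 = 6.25 m
Base area = pi*r^2 = pi*6.25^2 = 122.71846 m^2
Volume = 122.71846 * 9.4 = 1153.55 m^3

1153.55 m^3


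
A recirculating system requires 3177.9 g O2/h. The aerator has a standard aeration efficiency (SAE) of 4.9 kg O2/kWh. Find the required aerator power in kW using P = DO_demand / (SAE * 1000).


SAE in g O2/kWh = 4.9 * 1000 = 4900 g/kWh
P = DO_demand / SAE_g = 3177.9 / 4900 = 0.648551 kW

0.648551 kW


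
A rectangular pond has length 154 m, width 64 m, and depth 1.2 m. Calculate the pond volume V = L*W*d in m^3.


Base area = L * W = 154 * 64 = 9856 m^2
Volume = area * depth = 9856 * 1.2 = 11827.2 m^3

11827.2 m^3


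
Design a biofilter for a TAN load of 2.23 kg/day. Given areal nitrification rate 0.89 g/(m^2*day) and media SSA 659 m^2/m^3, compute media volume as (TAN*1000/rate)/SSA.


A = 2.23*1000 / 0.89 = 2505.618 m^2
V = 2505.618 / 659 = 3.80215

3.80215 m^3


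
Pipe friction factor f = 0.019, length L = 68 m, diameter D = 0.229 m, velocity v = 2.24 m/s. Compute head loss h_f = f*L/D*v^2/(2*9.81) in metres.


v^2 = 2.24^2 = 5.0176 m^2/s^2
L/D = 68/0.229 = 296.94323
h_f = f*(L/D)*v^2/(2g) = 0.019 * 296.94323 * 5.0176 / 19.62 = 1.44286 m

1.44286 m


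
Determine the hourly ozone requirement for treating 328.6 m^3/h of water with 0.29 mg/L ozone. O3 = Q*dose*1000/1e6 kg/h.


O3 demand (mg/h) = Q * dose * 1000 = 328.6 * 0.29 * 1000 = 95294 mg/h
Convert mg to kg: 95294 / 1e6 = 0.095294 kg/h

0.095294 kg/h


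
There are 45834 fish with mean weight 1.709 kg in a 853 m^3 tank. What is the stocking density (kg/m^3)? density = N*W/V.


Total biomass = 45834 fish * 1.709 kg = 78330.306 kg
Density = total biomass / volume = 78330.306 / 853 = 91.8292 kg/m^3

91.8292 kg/m^3


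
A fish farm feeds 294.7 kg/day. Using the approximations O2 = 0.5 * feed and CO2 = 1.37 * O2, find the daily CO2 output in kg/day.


O2 = 294.7 * 0.5 = 147.35
CO2 = 147.35 * 1.37 = 201.8695

201.8695 kg/day


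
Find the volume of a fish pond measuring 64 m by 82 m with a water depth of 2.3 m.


Base area = L * W = 64 * 82 = 5248 m^2
Volume = area * depth = 5248 * 2.3 = 12070.4 m^3

12070.4 m^3


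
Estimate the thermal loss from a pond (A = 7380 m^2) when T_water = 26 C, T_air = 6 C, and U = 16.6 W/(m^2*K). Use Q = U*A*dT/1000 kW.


Temperature difference dT = 26 - 6 = 20 K
Heat loss (W) = U * A * dT = 16.6 * 7380 * 20 = 2450160 W
Convert to kW: 2450160 / 1000 = 2450.16 kW

2450.16 kW


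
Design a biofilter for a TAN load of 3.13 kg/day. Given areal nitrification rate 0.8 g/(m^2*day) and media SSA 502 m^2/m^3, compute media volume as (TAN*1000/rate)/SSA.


A = 3.13*1000 / 0.8 = 3912.5 m^2
V = 3912.5 / 502 = 7.79382

7.79382 m^3


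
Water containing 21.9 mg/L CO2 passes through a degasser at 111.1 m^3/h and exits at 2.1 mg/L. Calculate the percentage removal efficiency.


CO2_out / CO2_in = 2.1 / 21.9 = 0.095890411
Fraction remaining = 0.095890411
efficiency = (1 - 0.095890411) * 100 = 90.411 %

90.411 %


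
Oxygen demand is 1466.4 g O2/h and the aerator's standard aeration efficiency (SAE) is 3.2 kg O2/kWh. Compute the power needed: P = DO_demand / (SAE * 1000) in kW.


SAE in g O2/kWh = 3.2 * 1000 = 3200 g/kWh
P = DO_demand / SAE_g = 1466.4 / 3200 = 0.45825 kW

0.45825 kW


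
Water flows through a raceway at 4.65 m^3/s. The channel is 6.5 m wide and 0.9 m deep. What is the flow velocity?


Cross-sectional area = W * d = 6.5 * 0.9 = 5.85 m^2
Velocity = Q / A = 4.65 / 5.85 = 0.794872 m/s

0.794872 m/s


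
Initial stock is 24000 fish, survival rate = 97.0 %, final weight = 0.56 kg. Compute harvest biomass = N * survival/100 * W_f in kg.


Survivors = 24000 * 97.0/100 = 23280 fish
Harvest biomass = survivors * W_f = 23280 * 0.56 = 13036.8 kg

13036.8 kg


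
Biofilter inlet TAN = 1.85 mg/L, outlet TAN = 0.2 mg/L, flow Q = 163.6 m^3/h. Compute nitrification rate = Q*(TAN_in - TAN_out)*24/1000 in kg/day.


Concentration drop: TAN_in - TAN_out = 1.85 - 0.2 = 1.65 mg/L
Hourly TAN removed = Q * dTAN = 163.6 m^3/h * 1.65 mg/L = 269.94 g/h  (m^3/h * mg/L = g/h)
Daily TAN removed = 269.94 * 24 = 6478.56 g/day
Convert to kg/day: 6478.56 / 1000 = 6.47856 kg/day

6.47856 kg/day


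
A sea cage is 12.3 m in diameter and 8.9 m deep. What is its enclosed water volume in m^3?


r = d/2 = 12.3/2 = 6.15 m
Base area = pi*r^2 = pi*6.15^2 = 118.82289 m^2
Volume = 118.82289 * 8.9 = 1057.52 m^3

1057.52 m^3


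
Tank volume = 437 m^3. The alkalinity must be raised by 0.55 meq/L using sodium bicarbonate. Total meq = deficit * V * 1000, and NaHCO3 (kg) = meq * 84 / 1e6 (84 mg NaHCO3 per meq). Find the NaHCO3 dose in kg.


Tank volume in L = 437 m^3 * 1000 = 437000 L
Total meq required = 0.55 meq/L * 437000 L = 240350 meq
NaHCO3 mass = 240350 meq * 84 mg/meq / 1e6 = 20.1894 kg

20.1894 kg


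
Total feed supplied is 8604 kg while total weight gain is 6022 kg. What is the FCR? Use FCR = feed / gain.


FCR = feed consumed / weight gained
FCR = 8604 kg / 6022 kg = 1.42876

1.42876


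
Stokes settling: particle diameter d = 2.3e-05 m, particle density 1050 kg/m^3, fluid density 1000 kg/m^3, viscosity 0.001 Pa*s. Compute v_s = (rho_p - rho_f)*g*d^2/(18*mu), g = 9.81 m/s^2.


Density difference: rho_p - rho_f = 1050 - 1000 = 50 kg/m^3
d^2 = (2.3e-05)^2 = 5.29e-10 m^2
Numerator = (rho_p - rho_f) * g * d^2 = 50 * 9.81 * 5.29e-10 = 2.594745e-07
Denominator = 18 * mu = 18 * 0.001 = 0.018
v_s = 2.594745e-07 / 0.018 = 1.44152e-05 m/s
Check: Re = rho_f * v_s * d / mu = 1000 * 1.44152e-05 * 2.3e-05 / 0.001 = 3.32e-04 < 1, so Stokes' law applies.

1.44152e-05 m/s


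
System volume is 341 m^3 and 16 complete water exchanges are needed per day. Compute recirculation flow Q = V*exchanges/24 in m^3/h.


Daily recirculation volume = 341 m^3 * 16 = 5456 m^3/day
Flow rate Q = daily volume / 24 h = 5456 / 24 = 227.333 m^3/h

227.333 m^3/h


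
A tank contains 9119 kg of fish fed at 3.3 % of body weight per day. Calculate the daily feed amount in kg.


Feeding rate fraction = 3.3% / 100 = 0.033
Daily feed = 9119 kg * 0.033 = 300.927 kg/day

300.927 kg/day


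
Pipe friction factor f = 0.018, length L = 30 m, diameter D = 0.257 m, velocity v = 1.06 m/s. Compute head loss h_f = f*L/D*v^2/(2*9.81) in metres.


v^2 = 1.06^2 = 1.1236 m^2/s^2
L/D = 30/0.257 = 116.73152
h_f = f*(L/D)*v^2/(2g) = 0.018 * 116.73152 * 1.1236 / 19.62 = 0.12033 m

0.12033 m


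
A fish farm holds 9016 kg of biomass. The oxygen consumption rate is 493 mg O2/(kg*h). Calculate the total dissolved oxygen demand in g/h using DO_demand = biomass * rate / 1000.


Total O2 consumption (mg/h) = 9016 kg * 493 mg/(kg*h) = 4444888 mg/h
Convert to g/h: 4444888 / 1000 = 4444.888 g/h

4444.888 g/h


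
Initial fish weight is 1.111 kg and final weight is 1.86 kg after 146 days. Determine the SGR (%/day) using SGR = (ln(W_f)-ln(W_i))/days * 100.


ln(W_f) = ln(1.86) = 0.62057649
ln(W_i) = ln(1.111) = 0.10526051
ln(W_f) - ln(W_i) = 0.62057649 - 0.10526051 = 0.51531598
SGR = 0.51531598 / 146 * 100 = 0.352956 %/day

0.352956 %/day


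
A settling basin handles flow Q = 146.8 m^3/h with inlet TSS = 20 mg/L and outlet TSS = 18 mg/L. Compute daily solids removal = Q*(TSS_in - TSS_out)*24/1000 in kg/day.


Concentration drop: TSS_in - TSS_out = 20 - 18 = 2 mg/L
Hourly solids removed = Q * dTSS = 146.8 m^3/h * 2 mg/L = 293.6 g/h  (m^3/h * mg/L = g/h)
Daily solids removed = 293.6 * 24 = 7046.4 g/day
Convert g to kg: 7046.4 / 1000 = 7.0464 kg/day

7.0464 kg/day


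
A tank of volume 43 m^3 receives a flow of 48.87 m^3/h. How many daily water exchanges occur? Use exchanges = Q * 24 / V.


Daily flow volume = 48.87 m^3/h * 24 h = 1172.88 m^3/day
Exchanges = daily flow / tank volume = 1172.88 / 43 = 27.2763 exchanges/day

27.2763 exchanges/day


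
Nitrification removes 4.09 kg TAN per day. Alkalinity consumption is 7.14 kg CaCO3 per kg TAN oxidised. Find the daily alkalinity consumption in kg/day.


Alkalinity factor: 7.14 kg CaCO3 consumed per kg TAN nitrified
alk = 4.09 kg TAN * 7.14 = 29.2026 kg CaCO3/day

29.2026 kg CaCO3/day


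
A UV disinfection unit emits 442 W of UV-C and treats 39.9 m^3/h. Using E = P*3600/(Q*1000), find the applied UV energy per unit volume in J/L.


Energy delivered per hour = 442 W * 3600 s = 1591200 J/h
Volume treated per hour = 39.9 m^3/h * 1000 = 39900 L/h
dose = 1591200 / 39900 = 39.8797 J/L

39.8797 J/L


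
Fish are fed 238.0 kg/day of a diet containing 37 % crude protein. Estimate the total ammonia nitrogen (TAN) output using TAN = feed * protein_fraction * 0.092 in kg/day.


Protein in feed = 238.0 * 37/100 = 88.06 kg/day
TAN = protein * 0.092 = 88.06 * 0.092 = 8.10152 kg/day

8.10152 kg/day


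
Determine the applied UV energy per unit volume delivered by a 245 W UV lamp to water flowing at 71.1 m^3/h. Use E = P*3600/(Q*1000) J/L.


Energy delivered per hour = 245 W * 3600 s = 882000 J/h
Volume treated per hour = 71.1 m^3/h * 1000 = 71100 L/h
dose = 882000 / 71100 = 12.4051 J/L

12.4051 J/L


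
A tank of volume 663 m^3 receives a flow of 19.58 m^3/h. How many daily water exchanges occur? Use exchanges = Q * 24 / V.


Daily flow volume = 19.58 m^3/h * 24 h = 469.92 m^3/day
Exchanges = daily flow / tank volume = 469.92 / 663 = 0.708778 exchanges/day

0.708778 exchanges/day


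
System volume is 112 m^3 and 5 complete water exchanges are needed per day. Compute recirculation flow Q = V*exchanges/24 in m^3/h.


Daily recirculation volume = 112 m^3 * 5 = 560 m^3/day
Flow rate Q = daily volume / 24 h = 560 / 24 = 23.3333 m^3/h

23.3333 m^3/h


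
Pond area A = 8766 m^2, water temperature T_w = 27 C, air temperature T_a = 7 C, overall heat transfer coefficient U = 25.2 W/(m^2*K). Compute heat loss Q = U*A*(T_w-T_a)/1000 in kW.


Temperature difference dT = 27 - 7 = 20 K
Heat loss (W) = U * A * dT = 25.2 * 8766 * 20 = 4418064 W
Convert to kW: 4418064 / 1000 = 4418.064 kW

4418.064 kW


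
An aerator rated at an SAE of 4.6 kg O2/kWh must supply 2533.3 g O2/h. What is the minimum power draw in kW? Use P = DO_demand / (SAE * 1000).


SAE in g O2/kWh = 4.6 * 1000 = 4600 g/kWh
P = DO_demand / SAE_g = 2533.3 / 4600 = 0.550717 kW

0.550717 kW


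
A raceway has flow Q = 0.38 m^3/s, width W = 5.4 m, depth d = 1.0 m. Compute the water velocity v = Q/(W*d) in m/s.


Cross-sectional area = W * d = 5.4 * 1.0 = 5.4 m^2
Velocity = Q / A = 0.38 / 5.4 = 0.0703704 m/s

0.0703704 m/s


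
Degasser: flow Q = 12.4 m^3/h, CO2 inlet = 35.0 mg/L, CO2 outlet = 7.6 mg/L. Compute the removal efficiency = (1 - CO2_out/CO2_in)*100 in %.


CO2_out / CO2_in = 7.6 / 35.0 = 0.21714286
Fraction remaining = 0.21714286
efficiency = (1 - 0.21714286) * 100 = 78.2857 %

78.2857 %


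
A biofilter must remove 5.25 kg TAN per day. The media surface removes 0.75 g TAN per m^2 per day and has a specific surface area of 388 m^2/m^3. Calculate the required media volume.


A = 5.25*1000 / 0.75 = 7000 m^2
V = 7000 / 388 = 18.0412

18.0412 m^3


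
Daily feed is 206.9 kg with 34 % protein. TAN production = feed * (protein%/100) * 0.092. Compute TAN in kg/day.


Protein in feed = 206.9 * 34/100 = 70.346 kg/day
TAN = protein * 0.092 = 70.346 * 0.092 = 6.471832 kg/day

6.471832 kg/day


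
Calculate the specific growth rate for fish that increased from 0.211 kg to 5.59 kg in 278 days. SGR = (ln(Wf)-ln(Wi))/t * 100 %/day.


ln(W_f) = ln(5.59) = 1.7209793
ln(W_i) = ln(0.211) = -1.5558971
ln(W_f) - ln(W_i) = 1.7209793 - -1.5558971 = 3.2768764
SGR = 3.2768764 / 278 * 100 = 1.17873 %/day

1.17873 %/day


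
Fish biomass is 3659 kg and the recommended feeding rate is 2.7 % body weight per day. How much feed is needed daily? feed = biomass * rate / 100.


Feeding rate fraction = 2.7% / 100 = 0.027
Daily feed = 3659 kg * 0.027 = 98.793 kg/day

98.793 kg/day


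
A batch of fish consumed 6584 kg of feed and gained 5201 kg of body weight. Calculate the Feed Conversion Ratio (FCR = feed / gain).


FCR = feed consumed / weight gained
FCR = 6584 kg / 5201 kg = 1.26591

1.26591


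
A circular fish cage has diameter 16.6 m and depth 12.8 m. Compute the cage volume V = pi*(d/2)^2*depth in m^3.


r = d/2 = 16.6/2 = 8.3 m
Base area = pi*r^2 = pi*8.3^2 = 216.42432 m^2
Volume = 216.42432 * 12.8 = 2770.23 m^3

2770.23 m^3


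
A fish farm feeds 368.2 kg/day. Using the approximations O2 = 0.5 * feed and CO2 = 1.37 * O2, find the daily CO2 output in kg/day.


O2 = 368.2 * 0.5 = 184.1
CO2 = 184.1 * 1.37 = 252.217

252.217 kg/day


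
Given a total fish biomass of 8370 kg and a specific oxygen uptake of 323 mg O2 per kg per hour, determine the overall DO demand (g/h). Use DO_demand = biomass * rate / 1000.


Total O2 consumption (mg/h) = 8370 kg * 323 mg/(kg*h) = 2703510 mg/h
Convert to g/h: 2703510 / 1000 = 2703.51 g/h

2703.51 g/h


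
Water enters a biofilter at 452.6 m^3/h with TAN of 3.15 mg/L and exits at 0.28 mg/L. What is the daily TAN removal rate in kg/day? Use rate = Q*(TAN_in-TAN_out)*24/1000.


Concentration drop: TAN_in - TAN_out = 3.15 - 0.28 = 2.87 mg/L
Hourly TAN removed = Q * dTAN = 452.6 m^3/h * 2.87 mg/L = 1298.962 g/h  (m^3/h * mg/L = g/h)
Daily TAN removed = 1298.962 * 24 = 31175.088 g/day
Convert to kg/day: 31175.088 / 1000 = 31.175088 kg/day

31.175088 kg/day


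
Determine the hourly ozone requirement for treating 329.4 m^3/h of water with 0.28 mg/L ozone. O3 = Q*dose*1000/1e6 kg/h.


O3 demand (mg/h) = Q * dose * 1000 = 329.4 * 0.28 * 1000 = 92232 mg/h
Convert mg to kg: 92232 / 1e6 = 0.092232 kg/h

0.092232 kg/h


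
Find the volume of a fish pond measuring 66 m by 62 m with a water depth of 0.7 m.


Base area = L * W = 66 * 62 = 4092 m^2
Volume = area * depth = 4092 * 0.7 = 2864.4 m^3

2864.4 m^3


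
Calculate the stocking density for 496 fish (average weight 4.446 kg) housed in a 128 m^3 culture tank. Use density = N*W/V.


Total biomass = 496 fish * 4.446 kg = 2205.216 kg
Density = total biomass / volume = 2205.216 / 128 = 17.2282 kg/m^3

17.2282 kg/m^3


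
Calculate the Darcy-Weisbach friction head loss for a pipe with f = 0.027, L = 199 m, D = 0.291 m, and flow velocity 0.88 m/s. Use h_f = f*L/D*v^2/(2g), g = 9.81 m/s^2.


v^2 = 0.88^2 = 0.7744 m^2/s^2
L/D = 199/0.291 = 683.8488
h_f = f*(L/D)*v^2/(2g) = 0.027 * 683.8488 * 0.7744 / 19.62 = 0.72877 m

0.72877 m


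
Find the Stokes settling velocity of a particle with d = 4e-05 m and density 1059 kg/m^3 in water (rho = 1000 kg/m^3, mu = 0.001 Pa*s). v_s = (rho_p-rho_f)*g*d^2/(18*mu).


Density difference: rho_p - rho_f = 1059 - 1000 = 59 kg/m^3
d^2 = (4e-05)^2 = 1.6e-09 m^2
Numerator = (rho_p - rho_f) * g * d^2 = 59 * 9.81 * 1.6e-09 = 9.26064e-07
Denominator = 18 * mu = 18 * 0.001 = 0.018
v_s = 9.26064e-07 / 0.018 = 5.1448e-05 m/s
Check: Re = rho_f * v_s * d / mu = 1000 * 5.1448e-05 * 4e-05 / 0.001 = 0.00206 < 1, so Stokes' law applies.

5.1448e-05 m/s


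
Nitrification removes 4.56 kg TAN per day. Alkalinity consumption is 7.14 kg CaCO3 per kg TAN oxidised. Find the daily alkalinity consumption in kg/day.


Alkalinity factor: 7.14 kg CaCO3 consumed per kg TAN nitrified
alk = 4.56 kg TAN * 7.14 = 32.5584 kg CaCO3/day

32.5584 kg CaCO3/day


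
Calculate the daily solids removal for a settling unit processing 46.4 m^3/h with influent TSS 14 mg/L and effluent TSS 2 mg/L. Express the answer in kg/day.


Concentration drop: TSS_in - TSS_out = 14 - 2 = 12 mg/L
Hourly solids removed = Q * dTSS = 46.4 m^3/h * 12 mg/L = 556.8 g/h  (m^3/h * mg/L = g/h)
Daily solids removed = 556.8 * 24 = 13363.2 g/day
Convert g to kg: 13363.2 / 1000 = 13.3632 kg/day

13.3632 kg/day


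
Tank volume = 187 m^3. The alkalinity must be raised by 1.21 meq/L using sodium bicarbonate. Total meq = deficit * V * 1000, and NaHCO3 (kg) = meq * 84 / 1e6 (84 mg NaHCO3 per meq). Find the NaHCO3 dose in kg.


Tank volume in L = 187 m^3 * 1000 = 187000 L
Total meq required = 1.21 meq/L * 187000 L = 226270 meq
NaHCO3 mass = 226270 meq * 84 mg/meq / 1e6 = 19.0067 kg

19.0067 kg


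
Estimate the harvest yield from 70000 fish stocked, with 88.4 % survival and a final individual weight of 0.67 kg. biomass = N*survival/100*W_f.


Survivors = 70000 * 88.4/100 = 61880 fish
Harvest biomass = survivors * W_f = 61880 * 0.67 = 41459.6 kg

41459.6 kg


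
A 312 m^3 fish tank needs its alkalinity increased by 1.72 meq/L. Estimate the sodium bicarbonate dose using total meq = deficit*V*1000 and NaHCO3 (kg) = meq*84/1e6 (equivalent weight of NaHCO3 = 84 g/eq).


Tank volume in L = 312 m^3 * 1000 = 312000 L
Total meq required = 1.72 meq/L * 312000 L = 536640 meq
NaHCO3 mass = 536640 meq * 84 mg/meq / 1e6 = 45.0778 kg

45.0778 kg


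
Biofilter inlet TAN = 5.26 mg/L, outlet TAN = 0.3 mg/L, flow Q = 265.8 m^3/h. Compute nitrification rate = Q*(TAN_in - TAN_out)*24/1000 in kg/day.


Concentration drop: TAN_in - TAN_out = 5.26 - 0.3 = 4.96 mg/L
Hourly TAN removed = Q * dTAN = 265.8 m^3/h * 4.96 mg/L = 1318.368 g/h  (m^3/h * mg/L = g/h)
Daily TAN removed = 1318.368 * 24 = 31640.832 g/day
Convert to kg/day: 31640.832 / 1000 = 31.640832 kg/day

31.640832 kg/day


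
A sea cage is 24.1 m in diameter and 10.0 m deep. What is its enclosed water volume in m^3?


r = d/2 = 24.1/2 = 12.05 m
Base area = pi*r^2 = pi*12.05^2 = 456.16711 m^2
Volume = 456.16711 * 10.0 = 4561.67 m^3

4561.67 m^3


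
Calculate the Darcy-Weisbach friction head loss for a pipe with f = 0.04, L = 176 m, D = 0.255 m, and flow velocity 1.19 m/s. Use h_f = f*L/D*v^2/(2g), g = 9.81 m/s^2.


v^2 = 1.19^2 = 1.4161 m^2/s^2
L/D = 176/0.255 = 690.19608
h_f = f*(L/D)*v^2/(2g) = 0.04 * 690.19608 * 1.4161 / 19.62 = 1.99263 m

1.99263 m


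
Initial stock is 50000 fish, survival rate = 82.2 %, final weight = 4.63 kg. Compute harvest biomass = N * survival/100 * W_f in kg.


Survivors = 50000 * 82.2/100 = 41100 fish
Harvest biomass = survivors * W_f = 41100 * 4.63 = 190293 kg

190293 kg


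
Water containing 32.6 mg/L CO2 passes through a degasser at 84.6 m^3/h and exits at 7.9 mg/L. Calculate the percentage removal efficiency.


CO2_out / CO2_in = 7.9 / 32.6 = 0.24233129
Fraction remaining = 0.24233129
efficiency = (1 - 0.24233129) * 100 = 75.7669 %

75.7669 %


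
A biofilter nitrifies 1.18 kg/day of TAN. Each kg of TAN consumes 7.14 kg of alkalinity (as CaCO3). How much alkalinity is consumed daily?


Alkalinity factor: 7.14 kg CaCO3 consumed per kg TAN nitrified
alk = 1.18 kg TAN * 7.14 = 8.4252 kg CaCO3/day

8.4252 kg CaCO3/day


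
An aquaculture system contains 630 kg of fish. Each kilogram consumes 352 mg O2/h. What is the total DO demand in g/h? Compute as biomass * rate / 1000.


Total O2 consumption (mg/h) = 630 kg * 352 mg/(kg*h) = 221760 mg/h
Convert to g/h: 221760 / 1000 = 221.76 g/h

221.76 g/h


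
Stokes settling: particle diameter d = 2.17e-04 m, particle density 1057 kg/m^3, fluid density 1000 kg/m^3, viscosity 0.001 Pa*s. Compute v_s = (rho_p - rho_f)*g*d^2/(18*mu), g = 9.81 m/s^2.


Density difference: rho_p - rho_f = 1057 - 1000 = 57 kg/m^3
d^2 = (2.17e-04)^2 = 4.7089e-08 m^2
Numerator = (rho_p - rho_f) * g * d^2 = 57 * 9.81 * 4.7089e-08 = 2.6330756e-05
Denominator = 18 * mu = 18 * 0.001 = 0.018
v_s = 2.6330756e-05 / 0.018 = 0.00146282 m/s
Check: Re = rho_f * v_s * d / mu = 1000 * 0.00146282 * 2.17e-04 / 0.001 = 0.317 < 1, so Stokes' law applies.

0.00146282 m/s


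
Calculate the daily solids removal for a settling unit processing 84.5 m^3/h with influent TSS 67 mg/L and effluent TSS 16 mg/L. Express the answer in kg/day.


Concentration drop: TSS_in - TSS_out = 67 - 16 = 51 mg/L
Hourly solids removed = Q * dTSS = 84.5 m^3/h * 51 mg/L = 4309.5 g/h  (m^3/h * mg/L = g/h)
Daily solids removed = 4309.5 * 24 = 103428 g/day
Convert g to kg: 103428 / 1000 = 103.428 kg/day

103.428 kg/day


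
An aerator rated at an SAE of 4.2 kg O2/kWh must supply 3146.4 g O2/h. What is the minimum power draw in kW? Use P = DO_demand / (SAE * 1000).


SAE in g O2/kWh = 4.2 * 1000 = 4200 g/kWh
P = DO_demand / SAE_g = 3146.4 / 4200 = 0.749143 kW

0.749143 kW


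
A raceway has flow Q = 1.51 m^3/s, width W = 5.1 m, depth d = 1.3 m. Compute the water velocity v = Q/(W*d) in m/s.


Cross-sectional area = W * d = 5.1 * 1.3 = 6.63 m^2
Velocity = Q / A = 1.51 / 6.63 = 0.227753 m/s

0.227753 m/s


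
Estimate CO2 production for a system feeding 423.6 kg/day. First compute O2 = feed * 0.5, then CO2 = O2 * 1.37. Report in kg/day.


O2 = 423.6 * 0.5 = 211.8
CO2 = 211.8 * 1.37 = 290.166

290.166 kg/day


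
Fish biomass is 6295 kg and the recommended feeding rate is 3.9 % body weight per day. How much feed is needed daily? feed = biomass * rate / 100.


Feeding rate fraction = 3.9% / 100 = 0.039
Daily feed = 6295 kg * 0.039 = 245.505 kg/day

245.505 kg/day


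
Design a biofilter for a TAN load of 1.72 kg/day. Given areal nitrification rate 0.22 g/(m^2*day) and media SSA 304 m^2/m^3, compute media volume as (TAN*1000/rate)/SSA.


A = 1.72*1000 / 0.22 = 7818.1818 m^2
V = 7818.1818 / 304 = 25.7177

25.7177 m^3


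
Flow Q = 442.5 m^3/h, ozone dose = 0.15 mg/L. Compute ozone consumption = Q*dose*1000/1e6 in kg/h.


O3 demand (mg/h) = Q * dose * 1000 = 442.5 * 0.15 * 1000 = 66375 mg/h
Convert mg to kg: 66375 / 1e6 = 0.066375 kg/h

0.066375 kg/h


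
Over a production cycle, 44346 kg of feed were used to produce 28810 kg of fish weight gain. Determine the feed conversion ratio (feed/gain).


FCR = feed consumed / weight gained
FCR = 44346 kg / 28810 kg = 1.53926

1.53926


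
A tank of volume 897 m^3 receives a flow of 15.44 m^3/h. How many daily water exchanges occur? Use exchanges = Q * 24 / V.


Daily flow volume = 15.44 m^3/h * 24 h = 370.56 m^3/day
Exchanges = daily flow / tank volume = 370.56 / 897 = 0.41311 exchanges/day

0.41311 exchanges/day


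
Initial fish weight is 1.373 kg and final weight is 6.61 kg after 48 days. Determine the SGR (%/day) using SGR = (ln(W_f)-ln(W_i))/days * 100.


ln(W_f) = ln(6.61) = 1.8885837
ln(W_i) = ln(1.373) = 0.31699813
ln(W_f) - ln(W_i) = 1.8885837 - 0.31699813 = 1.5715856
SGR = 1.5715856 / 48 * 100 = 3.27414 %/day

3.27414 %/day


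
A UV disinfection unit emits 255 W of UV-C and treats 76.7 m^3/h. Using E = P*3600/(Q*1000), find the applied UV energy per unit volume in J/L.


Energy delivered per hour = 255 W * 3600 s = 918000 J/h
Volume treated per hour = 76.7 m^3/h * 1000 = 76700 L/h
dose = 918000 / 76700 = 11.9687 J/L

11.9687 J/L


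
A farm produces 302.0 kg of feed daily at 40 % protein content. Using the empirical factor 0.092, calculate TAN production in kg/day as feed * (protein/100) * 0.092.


Protein in feed = 302.0 * 40/100 = 120.8 kg/day
TAN = protein * 0.092 = 120.8 * 0.092 = 11.1136 kg/day

11.1136 kg/day


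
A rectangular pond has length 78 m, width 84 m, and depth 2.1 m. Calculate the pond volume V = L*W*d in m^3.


Base area = L * W = 78 * 84 = 6552 m^2
Volume = area * depth = 6552 * 2.1 = 13759.2 m^3

13759.2 m^3


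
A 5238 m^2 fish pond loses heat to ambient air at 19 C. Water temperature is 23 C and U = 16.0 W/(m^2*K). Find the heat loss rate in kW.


Temperature difference dT = 23 - 19 = 4 K
Heat loss (W) = U * A * dT = 16.0 * 5238 * 4 = 335232 W
Convert to kW: 335232 / 1000 = 335.232 kW

335.232 kW


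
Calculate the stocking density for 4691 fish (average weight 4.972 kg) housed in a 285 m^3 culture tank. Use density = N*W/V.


Total biomass = 4691 fish * 4.972 kg = 23323.652 kg
Density = total biomass / volume = 23323.652 / 285 = 81.8374 kg/m^3

81.8374 kg/m^3


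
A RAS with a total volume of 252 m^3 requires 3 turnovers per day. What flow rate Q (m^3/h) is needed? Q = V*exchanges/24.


Daily recirculation volume = 252 m^3 * 3 = 756 m^3/day
Flow rate Q = daily volume / 24 h = 756 / 24 = 31.5 m^3/h

31.5 m^3/h


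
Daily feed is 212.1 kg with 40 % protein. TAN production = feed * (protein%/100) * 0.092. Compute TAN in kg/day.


Protein in feed = 212.1 * 40/100 = 84.84 kg/day
TAN = protein * 0.092 = 84.84 * 0.092 = 7.80528 kg/day

7.80528 kg/day


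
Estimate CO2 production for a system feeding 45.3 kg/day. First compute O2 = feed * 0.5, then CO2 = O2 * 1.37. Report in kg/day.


O2 = 45.3 * 0.5 = 22.65
CO2 = 22.65 * 1.37 = 31.0305

31.0305 kg/day
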